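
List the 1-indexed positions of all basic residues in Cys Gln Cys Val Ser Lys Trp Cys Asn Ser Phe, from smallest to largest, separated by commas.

K, R, and H are the three residues with basic side chains (ε-amine, guanidinium, and imidazole respectively).
Matching residues: Lys6.

6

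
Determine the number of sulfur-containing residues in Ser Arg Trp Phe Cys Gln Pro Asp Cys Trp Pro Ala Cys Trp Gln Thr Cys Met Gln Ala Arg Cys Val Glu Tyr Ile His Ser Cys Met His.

Only Cys (C) and Met (M) have a sulfur atom in the side chain.
Matching residues: Cys5, Cys9, Cys13, Cys17, Met18, Cys22, Cys29, Met30.

8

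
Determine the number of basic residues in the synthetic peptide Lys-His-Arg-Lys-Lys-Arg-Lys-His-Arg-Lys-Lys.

Lysine (K), arginine (R), and histidine (H) have basic, nitrogen-containing side chains.
Matching residues: Lys1, His2, Arg3, Lys4, Lys5, Arg6, Lys7, His8, Arg9, Lys10, Lys11.

11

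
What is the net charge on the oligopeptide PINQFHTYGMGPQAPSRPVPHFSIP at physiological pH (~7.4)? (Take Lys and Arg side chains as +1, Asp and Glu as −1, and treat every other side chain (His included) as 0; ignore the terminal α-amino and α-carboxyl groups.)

Positive (K, R): R17 → +1.
Negative (D, E): none → −0.
Net charge = (+1) + (−0) = +1.

+1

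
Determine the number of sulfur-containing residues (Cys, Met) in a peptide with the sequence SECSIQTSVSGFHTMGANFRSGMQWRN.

3

Matching residues: C3, M15, M23.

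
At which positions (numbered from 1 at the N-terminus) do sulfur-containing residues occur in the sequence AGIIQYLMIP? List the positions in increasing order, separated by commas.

8

The sulfur-bearing residues are cysteine (–SH) and methionine (–S–CH₃).
Matching residues: M8.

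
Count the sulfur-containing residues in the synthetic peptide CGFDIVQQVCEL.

2

Only Cys (C) and Met (M) have a sulfur atom in the side chain.
Matching residues: C1, C10.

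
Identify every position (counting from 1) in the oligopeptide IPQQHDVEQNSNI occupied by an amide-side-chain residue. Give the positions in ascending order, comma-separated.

The amide-side-chain residues are Asn (N) and Gln (Q).
Matching residues: Q3, Q4, Q9, N10, N12.

3, 4, 9, 10, 12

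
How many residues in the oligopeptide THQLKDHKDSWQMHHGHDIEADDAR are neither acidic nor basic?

11

Acidic: D, E. Basic: K, R, H. All other residues are neither.
Matching residues: T1, Q3, L4, S10, W11, Q12, M13, G16, I19, A21, A24.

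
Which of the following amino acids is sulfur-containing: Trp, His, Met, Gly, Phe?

Cysteine (C, thiol) and methionine (M, thioether) are the two sulfur-containing amino acids.
Of the listed options, only Met belongs to this group.

Met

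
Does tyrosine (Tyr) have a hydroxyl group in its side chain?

Yes

S, T, and Y are the three residues with a side-chain hydroxyl.
Tyrosine is in this group.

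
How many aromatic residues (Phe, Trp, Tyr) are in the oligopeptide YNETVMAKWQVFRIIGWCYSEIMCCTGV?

Matching residues: Y1, W9, F12, W17, Y19.

5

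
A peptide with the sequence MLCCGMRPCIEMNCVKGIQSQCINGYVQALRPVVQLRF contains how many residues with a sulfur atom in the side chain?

Only Cys (C) and Met (M) have a sulfur atom in the side chain.
Matching residues: M1, C3, C4, M6, C9, M12, C14, C22.

8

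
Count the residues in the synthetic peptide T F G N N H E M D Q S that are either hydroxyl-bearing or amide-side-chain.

5

Hydroxyl-bearing: S, T, Y. Amide-side-chain: N, Q.
Hydroxyl-bearing residues here: T1, S11 (2).
Amide-side-chain residues here: N4, N5, Q10 (3).
The two groups share no amino acid, so total = 2 + 3 = 5.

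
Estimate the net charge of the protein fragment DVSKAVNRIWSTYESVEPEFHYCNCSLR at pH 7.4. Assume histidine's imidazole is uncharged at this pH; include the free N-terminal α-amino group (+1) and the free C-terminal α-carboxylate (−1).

The side chains ionized at physiological pH are Lys/Arg (+1) and Asp/Glu (−1); with His treated as neutral, nothing else contributes.
Positive (K, R): K4, R8, R28 → +3.
Negative (D, E): D1, E14, E17, E19 → −4.
The N-terminus (+1) and C-terminus (−1) cancel.
Net charge = (+3) + (−4) = −1.

-1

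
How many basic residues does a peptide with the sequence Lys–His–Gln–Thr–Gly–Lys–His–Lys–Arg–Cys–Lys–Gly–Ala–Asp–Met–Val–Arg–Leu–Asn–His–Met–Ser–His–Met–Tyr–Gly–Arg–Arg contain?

The basic amino acids are Lys (K), Arg (R), and His (H).
Matching residues: Lys1, His2, Lys6, His7, Lys8, Arg9, Lys11, Arg17, His20, His23, Arg27, Arg28.

12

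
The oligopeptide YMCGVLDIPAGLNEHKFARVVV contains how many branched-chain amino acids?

7

Valine (V), leucine (L), and isoleucine (I) are the branched-chain amino acids.
Matching residues: V5, L6, I8, L12, V20, V21, V22.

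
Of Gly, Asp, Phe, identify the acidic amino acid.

Asp

Aspartate (D) and glutamate (E) have carboxylic-acid side chains and are the acidic amino acids.
Of the listed options, only Asp belongs to this group.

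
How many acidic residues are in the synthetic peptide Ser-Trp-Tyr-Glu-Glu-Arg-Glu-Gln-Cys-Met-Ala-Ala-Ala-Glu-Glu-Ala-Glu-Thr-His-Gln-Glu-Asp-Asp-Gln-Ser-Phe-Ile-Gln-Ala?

The acidic residues are Asp (D) and Glu (E), whose side chains end in a carboxylate group.
Matching residues: Glu4, Glu5, Glu7, Glu14, Glu15, Glu17, Glu21, Asp22, Asp23.

9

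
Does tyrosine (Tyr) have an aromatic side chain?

Yes

F, W, and Y each carry an aromatic ring on the side chain.
Tyrosine is in this group.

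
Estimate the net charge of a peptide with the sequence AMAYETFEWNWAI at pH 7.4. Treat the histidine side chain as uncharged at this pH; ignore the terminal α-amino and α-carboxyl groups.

Near pH 7.4, K and R contribute +1 each, D and E contribute −1 each, and every other side chain (His included, as stated) is uncharged.
Positive (K, R): none → +0.
Negative (D, E): E5, E8 → −2.
Net charge = (+0) + (−2) = −2.

-2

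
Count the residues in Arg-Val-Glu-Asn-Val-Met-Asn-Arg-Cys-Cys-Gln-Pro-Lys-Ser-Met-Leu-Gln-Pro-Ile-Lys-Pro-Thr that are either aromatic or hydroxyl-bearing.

Aromatic: F, W, Y. Hydroxyl-bearing: S, T, Y.
Aromatic residues here: none (0).
Hydroxyl-bearing residues here: Ser14, Thr22 (2).
(Y belongs to both groups, but none appear in this sequence.) Total = 0 + 2 = 2.

2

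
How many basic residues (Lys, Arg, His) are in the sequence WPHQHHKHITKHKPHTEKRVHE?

Matching residues: H3, H5, H6, K7, H8, K11, H12, K13, H15, K18, R19, H21.

12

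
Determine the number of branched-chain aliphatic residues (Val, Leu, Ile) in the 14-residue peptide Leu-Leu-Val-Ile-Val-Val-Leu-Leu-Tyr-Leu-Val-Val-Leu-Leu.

13

Matching residues: Leu1, Leu2, Val3, Ile4, Val5, Val6, Leu7, Leu8, Leu10, Val11, Val12, Leu13, Leu14.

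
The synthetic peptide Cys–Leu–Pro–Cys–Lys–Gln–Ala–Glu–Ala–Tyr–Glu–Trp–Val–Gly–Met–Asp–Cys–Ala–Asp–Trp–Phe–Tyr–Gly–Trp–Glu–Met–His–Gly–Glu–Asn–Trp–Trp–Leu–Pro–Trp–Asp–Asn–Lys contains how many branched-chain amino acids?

3

The BCAAs are Val, Leu, and Ile — aliphatic side chains with a branch point.
Matching residues: Leu2, Val13, Leu33.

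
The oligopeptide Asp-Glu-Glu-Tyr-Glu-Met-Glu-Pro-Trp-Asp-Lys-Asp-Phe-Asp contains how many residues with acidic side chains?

Aspartate (D) and glutamate (E) have carboxylic-acid side chains and are the acidic amino acids.
Matching residues: Asp1, Glu2, Glu3, Glu5, Glu7, Asp10, Asp12, Asp14.

8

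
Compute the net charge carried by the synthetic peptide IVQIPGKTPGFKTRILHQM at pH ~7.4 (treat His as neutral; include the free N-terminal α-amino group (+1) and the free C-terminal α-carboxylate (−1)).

+3

Near pH 7.4, K and R contribute +1 each, D and E contribute −1 each, and every other side chain (His included, as stated) is uncharged.
Positive (K, R): K7, K12, R14 → +3.
Negative (D, E): none → −0.
The N-terminus (+1) and C-terminus (−1) cancel.
Net charge = (+3) + (−0) = +3.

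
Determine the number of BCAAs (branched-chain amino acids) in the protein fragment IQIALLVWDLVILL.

V, L, and I make up the branched-chain aliphatic group.
Matching residues: I1, I3, L5, L6, V7, L10, V11, I12, L13, L14.

10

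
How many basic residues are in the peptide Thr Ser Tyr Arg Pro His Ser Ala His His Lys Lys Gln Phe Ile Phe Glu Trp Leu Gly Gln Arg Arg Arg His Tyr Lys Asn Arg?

The basic amino acids are Lys (K), Arg (R), and His (H).
Matching residues: Arg4, His6, His9, His10, Lys11, Lys12, Arg22, Arg23, Arg24, His25, Lys27, Arg29.

12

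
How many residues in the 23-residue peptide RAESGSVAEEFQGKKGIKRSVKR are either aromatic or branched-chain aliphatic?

Aromatic: F, W, Y. Branched-chain aliphatic: I, L, V.
Aromatic residues here: F11 (1).
Branched-chain aliphatic residues here: V7, I17, V21 (3).
The two groups share no amino acid, so total = 1 + 3 = 4.

4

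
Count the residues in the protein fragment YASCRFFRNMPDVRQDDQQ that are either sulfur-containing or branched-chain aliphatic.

3

Sulfur-containing: C, M. Branched-chain aliphatic: I, L, V.
Sulfur-containing residues here: C4, M10 (2).
Branched-chain aliphatic residues here: V13 (1).
The two groups share no amino acid, so total = 2 + 1 = 3.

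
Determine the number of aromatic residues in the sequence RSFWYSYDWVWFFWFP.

10

Phenylalanine (F), tryptophan (W), and tyrosine (Y) have aromatic ring side chains.
Matching residues: F3, W4, Y5, Y7, W9, W11, F12, F13, W14, F15.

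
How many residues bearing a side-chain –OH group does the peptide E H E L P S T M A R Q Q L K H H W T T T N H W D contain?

5

Serine (S), threonine (T), and tyrosine (Y) each carry a hydroxyl group on the side chain.
Matching residues: S6, T7, T18, T19, T20.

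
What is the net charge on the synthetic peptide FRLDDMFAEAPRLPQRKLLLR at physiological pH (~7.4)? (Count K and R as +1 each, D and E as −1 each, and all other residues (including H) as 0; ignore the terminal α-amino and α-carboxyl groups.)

+2

Positive (K, R): R2, R12, R16, K17, R21 → +5.
Negative (D, E): D4, D5, E9 → −3.
Net charge = (+5) + (−3) = +2.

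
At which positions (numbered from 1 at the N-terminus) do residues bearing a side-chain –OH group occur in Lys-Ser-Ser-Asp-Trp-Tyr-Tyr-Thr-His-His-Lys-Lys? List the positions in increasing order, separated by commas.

The –OH-bearing residues are Ser, Thr (aliphatic alcohols), and Tyr (phenol).
Matching residues: Ser2, Ser3, Tyr6, Tyr7, Thr8.

2, 3, 6, 7, 8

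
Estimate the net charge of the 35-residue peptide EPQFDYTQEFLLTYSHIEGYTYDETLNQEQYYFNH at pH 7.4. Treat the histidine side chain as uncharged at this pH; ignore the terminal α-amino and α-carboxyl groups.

The side chains ionized at physiological pH are Lys/Arg (+1) and Asp/Glu (−1); with His treated as neutral, nothing else contributes.
Positive (K, R): none → +0.
Negative (D, E): E1, D5, E9, E18, D23, E24, E29 → −7.
Net charge = (+0) + (−7) = −7.

-7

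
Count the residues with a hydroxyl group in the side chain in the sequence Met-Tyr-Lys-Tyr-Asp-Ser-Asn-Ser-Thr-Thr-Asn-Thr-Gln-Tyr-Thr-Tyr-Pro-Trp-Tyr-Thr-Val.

Serine (S), threonine (T), and tyrosine (Y) each carry a hydroxyl group on the side chain.
Matching residues: Tyr2, Tyr4, Ser6, Ser8, Thr9, Thr10, Thr12, Tyr14, Thr15, Tyr16, Tyr19, Thr20.

12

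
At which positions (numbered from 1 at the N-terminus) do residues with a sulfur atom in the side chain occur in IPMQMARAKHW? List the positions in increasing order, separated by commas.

Only Cys (C) and Met (M) have a sulfur atom in the side chain.
Matching residues: M3, M5.

3, 5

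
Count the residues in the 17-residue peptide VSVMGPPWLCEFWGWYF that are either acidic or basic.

1

Acidic: D, E. Basic: H, K, R.
Acidic residues here: E11 (1).
Basic residues here: none (0).
The two groups share no amino acid, so total = 1 + 0 = 1.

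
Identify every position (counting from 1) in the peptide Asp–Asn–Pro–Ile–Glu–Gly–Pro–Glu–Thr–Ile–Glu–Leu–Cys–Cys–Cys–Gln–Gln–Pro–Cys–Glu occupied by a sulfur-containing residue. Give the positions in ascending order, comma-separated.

Cysteine (C, thiol) and methionine (M, thioether) are the two sulfur-containing amino acids.
Matching residues: Cys13, Cys14, Cys15, Cys19.

13, 14, 15, 19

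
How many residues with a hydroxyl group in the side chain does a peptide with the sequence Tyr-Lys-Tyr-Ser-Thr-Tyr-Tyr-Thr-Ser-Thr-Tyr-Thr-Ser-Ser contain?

13

Serine (S), threonine (T), and tyrosine (Y) each carry a hydroxyl group on the side chain.
Matching residues: Tyr1, Tyr3, Ser4, Thr5, Tyr6, Tyr7, Thr8, Ser9, Thr10, Tyr11, Thr12, Ser13, Ser14.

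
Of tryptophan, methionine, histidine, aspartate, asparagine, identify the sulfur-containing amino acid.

Cysteine (C, thiol) and methionine (M, thioether) are the two sulfur-containing amino acids.
Of the listed options, only methionine belongs to this group.

methionine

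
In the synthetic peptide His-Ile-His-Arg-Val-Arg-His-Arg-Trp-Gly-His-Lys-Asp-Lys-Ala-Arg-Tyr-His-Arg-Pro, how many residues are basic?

12

The basic amino acids are Lys (K), Arg (R), and His (H).
Matching residues: His1, His3, Arg4, Arg6, His7, Arg8, His11, Lys12, Lys14, Arg16, His18, Arg19.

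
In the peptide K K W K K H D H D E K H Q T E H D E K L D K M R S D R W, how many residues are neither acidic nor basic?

Acidic: D, E. Basic: K, R, H. All other residues are neither.
Matching residues: W3, Q13, T14, L20, M23, S25, W28.

7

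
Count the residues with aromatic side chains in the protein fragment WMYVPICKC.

Phenylalanine (F), tryptophan (W), and tyrosine (Y) have aromatic ring side chains.
Matching residues: W1, Y3.

2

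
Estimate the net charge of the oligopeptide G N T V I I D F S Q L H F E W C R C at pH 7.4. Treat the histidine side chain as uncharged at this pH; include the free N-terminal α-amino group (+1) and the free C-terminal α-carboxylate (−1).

-1

The side chains ionized at physiological pH are Lys/Arg (+1) and Asp/Glu (−1); with His treated as neutral, nothing else contributes.
Positive (K, R): R17 → +1.
Negative (D, E): D7, E14 → −2.
The N-terminus (+1) and C-terminus (−1) cancel.
Net charge = (+1) + (−2) = −1.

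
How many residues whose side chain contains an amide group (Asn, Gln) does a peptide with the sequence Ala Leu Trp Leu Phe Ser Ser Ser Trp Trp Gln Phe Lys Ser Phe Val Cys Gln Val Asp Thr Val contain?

Matching residues: Gln11, Gln18.

2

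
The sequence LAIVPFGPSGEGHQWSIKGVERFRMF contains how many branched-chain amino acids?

5

V, L, and I make up the branched-chain aliphatic group.
Matching residues: L1, I3, V4, I17, V20.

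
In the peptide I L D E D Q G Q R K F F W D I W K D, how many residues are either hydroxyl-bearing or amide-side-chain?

Hydroxyl-bearing: S, T, Y. Amide-side-chain: N, Q.
Hydroxyl-bearing residues here: none (0).
Amide-side-chain residues here: Q6, Q8 (2).
The two groups share no amino acid, so total = 0 + 2 = 2.

2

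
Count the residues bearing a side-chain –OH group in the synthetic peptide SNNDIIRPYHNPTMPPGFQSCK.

4

S, T, and Y are the three residues with a side-chain hydroxyl.
Matching residues: S1, Y9, T13, S20.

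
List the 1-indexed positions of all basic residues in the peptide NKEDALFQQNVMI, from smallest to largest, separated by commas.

2

K, R, and H are the three residues with basic side chains (ε-amine, guanidinium, and imidazole respectively).
Matching residues: K2.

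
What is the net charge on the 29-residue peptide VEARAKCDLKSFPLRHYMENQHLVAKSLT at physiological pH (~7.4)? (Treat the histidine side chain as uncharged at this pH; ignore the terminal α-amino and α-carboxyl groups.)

+2

Near pH 7.4, K and R contribute +1 each, D and E contribute −1 each, and every other side chain (His included, as stated) is uncharged.
Positive (K, R): R4, K6, K10, R15, K26 → +5.
Negative (D, E): E2, D8, E19 → −3.
Net charge = (+5) + (−3) = +2.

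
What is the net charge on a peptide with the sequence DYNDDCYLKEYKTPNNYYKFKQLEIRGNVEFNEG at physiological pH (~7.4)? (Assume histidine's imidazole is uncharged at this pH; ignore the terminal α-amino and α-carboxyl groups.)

-2

The side chains ionized at physiological pH are Lys/Arg (+1) and Asp/Glu (−1); with His treated as neutral, nothing else contributes.
Positive (K, R): K9, K12, K19, K21, R26 → +5.
Negative (D, E): D1, D4, D5, E10, E24, E30, E33 → −7.
Net charge = (+5) + (−7) = −2.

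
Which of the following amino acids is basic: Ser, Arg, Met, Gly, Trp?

Lysine (K), arginine (R), and histidine (H) have basic, nitrogen-containing side chains.
Of the listed options, only Arg belongs to this group.

Arg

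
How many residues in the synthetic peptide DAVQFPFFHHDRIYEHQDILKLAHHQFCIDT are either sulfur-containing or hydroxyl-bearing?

Sulfur-containing: C, M. Hydroxyl-bearing: S, T, Y.
Sulfur-containing residues here: C28 (1).
Hydroxyl-bearing residues here: Y14, T31 (2).
The two groups share no amino acid, so total = 1 + 2 = 3.

3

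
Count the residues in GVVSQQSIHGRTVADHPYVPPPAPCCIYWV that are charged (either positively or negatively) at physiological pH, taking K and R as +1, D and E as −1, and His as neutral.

Charged side chains at pH ~7.4: K, R (positive); D, E (negative).
Matching residues: R11, D15.

2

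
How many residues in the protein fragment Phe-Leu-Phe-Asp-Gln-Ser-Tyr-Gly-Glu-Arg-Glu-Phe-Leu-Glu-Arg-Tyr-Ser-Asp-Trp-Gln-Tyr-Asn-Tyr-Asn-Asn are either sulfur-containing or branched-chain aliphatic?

2

Sulfur-containing: C, M. Branched-chain aliphatic: I, L, V.
Sulfur-containing residues here: none (0).
Branched-chain aliphatic residues here: Leu2, Leu13 (2).
The two groups share no amino acid, so total = 0 + 2 = 2.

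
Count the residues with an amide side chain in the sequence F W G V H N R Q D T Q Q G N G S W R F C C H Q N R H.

7

Only N (asparagine) and Q (glutamine) carry a side-chain carboxamide.
Matching residues: N6, Q8, Q11, Q12, N14, Q23, N24.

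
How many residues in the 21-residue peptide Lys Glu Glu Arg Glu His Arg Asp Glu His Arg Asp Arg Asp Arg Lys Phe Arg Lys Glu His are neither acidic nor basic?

Acidic: D, E. Basic: K, R, H. All other residues are neither.
Matching residues: Phe17.

1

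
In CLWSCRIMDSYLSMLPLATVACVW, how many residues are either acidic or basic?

Acidic: D, E. Basic: H, K, R.
Acidic residues here: D9 (1).
Basic residues here: R6 (1).
The two groups share no amino acid, so total = 1 + 1 = 2.

2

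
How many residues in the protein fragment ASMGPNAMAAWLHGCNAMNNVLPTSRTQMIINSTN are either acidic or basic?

2

Acidic: D, E. Basic: H, K, R.
Acidic residues here: none (0).
Basic residues here: H13, R26 (2).
The two groups share no amino acid, so total = 0 + 2 = 2.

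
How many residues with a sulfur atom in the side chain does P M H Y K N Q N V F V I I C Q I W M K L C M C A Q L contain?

Cysteine (C, thiol) and methionine (M, thioether) are the two sulfur-containing amino acids.
Matching residues: M2, C14, M18, C21, M22, C23.

6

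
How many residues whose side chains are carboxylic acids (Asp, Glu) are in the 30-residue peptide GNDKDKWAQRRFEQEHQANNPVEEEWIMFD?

8

Matching residues: D3, D5, E13, E15, E23, E24, E25, D30.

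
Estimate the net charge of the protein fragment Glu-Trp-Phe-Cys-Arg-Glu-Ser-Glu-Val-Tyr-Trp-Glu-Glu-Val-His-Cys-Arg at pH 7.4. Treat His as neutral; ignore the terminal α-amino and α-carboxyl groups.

At pH ~7.4 the Lys and Arg side chains are protonated (+1), the Asp and Glu side chains are deprotonated (−1), and with His taken as neutral all other side chains carry no charge.
Positive (K, R): Arg5, Arg17 → +2.
Negative (D, E): Glu1, Glu6, Glu8, Glu12, Glu13 → −5.
Net charge = (+2) + (−5) = −3.

-3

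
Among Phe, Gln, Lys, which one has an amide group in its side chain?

The amide-side-chain residues are Asn (N) and Gln (Q).
Of the listed options, only Gln belongs to this group.

Gln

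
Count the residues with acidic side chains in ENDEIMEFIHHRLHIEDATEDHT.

Only D (aspartate) and E (glutamate) carry a side-chain carboxylic acid.
Matching residues: E1, D3, E4, E7, E16, D17, E20, D21.

8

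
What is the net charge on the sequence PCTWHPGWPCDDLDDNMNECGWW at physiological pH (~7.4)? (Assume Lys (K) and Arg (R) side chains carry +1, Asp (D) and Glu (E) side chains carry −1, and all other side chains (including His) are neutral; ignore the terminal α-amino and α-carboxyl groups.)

-5

Positive (K, R): none → +0.
Negative (D, E): D11, D12, D14, D15, E19 → −5.
Net charge = (+0) + (−5) = −5.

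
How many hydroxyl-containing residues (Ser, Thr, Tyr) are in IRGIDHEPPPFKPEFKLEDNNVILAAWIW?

0

None of the 29 residues belong to this group.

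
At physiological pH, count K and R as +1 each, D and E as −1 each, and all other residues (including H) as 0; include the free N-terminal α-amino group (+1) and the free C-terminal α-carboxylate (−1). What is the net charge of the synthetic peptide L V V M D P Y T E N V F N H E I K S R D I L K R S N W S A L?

Positive (K, R): K17, R19, K23, R24 → +4.
Negative (D, E): D5, E9, E15, D20 → −4.
The N-terminus (+1) and C-terminus (−1) cancel.
Net charge = (+4) + (−4) = 0.

0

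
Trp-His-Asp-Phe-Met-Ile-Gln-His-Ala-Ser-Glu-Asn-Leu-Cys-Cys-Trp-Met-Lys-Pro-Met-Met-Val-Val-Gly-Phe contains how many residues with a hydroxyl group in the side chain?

S, T, and Y are the three residues with a side-chain hydroxyl.
Matching residues: Ser10.

1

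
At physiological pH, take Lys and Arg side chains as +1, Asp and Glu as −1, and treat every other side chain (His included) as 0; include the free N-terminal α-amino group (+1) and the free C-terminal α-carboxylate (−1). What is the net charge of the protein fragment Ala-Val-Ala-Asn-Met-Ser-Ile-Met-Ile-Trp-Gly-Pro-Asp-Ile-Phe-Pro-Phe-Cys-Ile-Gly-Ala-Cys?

-1

Positive (K, R): none → +0.
Negative (D, E): Asp13 → −1.
The N-terminus (+1) and C-terminus (−1) cancel.
Net charge = (+0) + (−1) = −1.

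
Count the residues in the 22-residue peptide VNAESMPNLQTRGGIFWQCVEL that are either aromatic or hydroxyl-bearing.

Aromatic: F, W, Y. Hydroxyl-bearing: S, T, Y.
Aromatic residues here: F16, W17 (2).
Hydroxyl-bearing residues here: S5, T11 (2).
(Y belongs to both groups, but none appear in this sequence.) Total = 2 + 2 = 4.

4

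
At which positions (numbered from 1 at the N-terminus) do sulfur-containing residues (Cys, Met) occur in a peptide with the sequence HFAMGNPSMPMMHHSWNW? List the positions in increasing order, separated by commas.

4, 9, 11, 12

Matching residues: M4, M9, M11, M12.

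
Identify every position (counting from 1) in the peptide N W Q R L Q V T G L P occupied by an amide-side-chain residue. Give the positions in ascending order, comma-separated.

1, 3, 6

Asparagine (N) and glutamine (Q) have uncharged amide side chains.
Matching residues: N1, Q3, Q6.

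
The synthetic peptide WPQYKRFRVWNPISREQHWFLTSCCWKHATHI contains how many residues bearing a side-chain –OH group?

5

Serine (S), threonine (T), and tyrosine (Y) each carry a hydroxyl group on the side chain.
Matching residues: Y4, S14, T22, S23, T30.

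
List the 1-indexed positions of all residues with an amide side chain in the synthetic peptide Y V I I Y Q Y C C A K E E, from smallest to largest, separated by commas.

6

Only N (asparagine) and Q (glutamine) carry a side-chain carboxamide.
Matching residues: Q6.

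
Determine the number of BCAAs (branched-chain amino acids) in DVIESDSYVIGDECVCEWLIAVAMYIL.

V, L, and I make up the branched-chain aliphatic group.
Matching residues: V2, I3, V9, I10, V15, L19, I20, V22, I26, L27.

10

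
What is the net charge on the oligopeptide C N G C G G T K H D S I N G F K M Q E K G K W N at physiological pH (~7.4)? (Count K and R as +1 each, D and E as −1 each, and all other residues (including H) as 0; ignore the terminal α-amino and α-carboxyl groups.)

Positive (K, R): K8, K16, K20, K22 → +4.
Negative (D, E): D10, E19 → −2.
Net charge = (+4) + (−2) = +2.

+2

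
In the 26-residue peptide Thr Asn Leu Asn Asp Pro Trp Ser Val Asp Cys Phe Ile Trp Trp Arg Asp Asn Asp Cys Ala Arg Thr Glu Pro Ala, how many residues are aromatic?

4

F, W, and Y each carry an aromatic ring on the side chain.
Matching residues: Trp7, Phe12, Trp14, Trp15.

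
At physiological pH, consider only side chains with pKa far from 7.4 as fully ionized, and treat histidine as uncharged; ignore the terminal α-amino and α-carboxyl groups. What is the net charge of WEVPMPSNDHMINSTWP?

The side chains ionized at physiological pH are Lys/Arg (+1) and Asp/Glu (−1); with His treated as neutral, nothing else contributes.
Positive (K, R): none → +0.
Negative (D, E): E2, D9 → −2.
Net charge = (+0) + (−2) = −2.

-2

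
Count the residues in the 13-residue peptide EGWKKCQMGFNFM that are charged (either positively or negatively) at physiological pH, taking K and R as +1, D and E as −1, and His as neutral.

3

Charged side chains at pH ~7.4: K, R (positive); D, E (negative).
Matching residues: E1, K4, K5.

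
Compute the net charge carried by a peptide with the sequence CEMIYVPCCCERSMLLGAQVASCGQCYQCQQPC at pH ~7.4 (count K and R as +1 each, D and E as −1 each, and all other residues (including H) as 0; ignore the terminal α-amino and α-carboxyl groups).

-1

Positive (K, R): R12 → +1.
Negative (D, E): E2, E11 → −2.
Net charge = (+1) + (−2) = −1.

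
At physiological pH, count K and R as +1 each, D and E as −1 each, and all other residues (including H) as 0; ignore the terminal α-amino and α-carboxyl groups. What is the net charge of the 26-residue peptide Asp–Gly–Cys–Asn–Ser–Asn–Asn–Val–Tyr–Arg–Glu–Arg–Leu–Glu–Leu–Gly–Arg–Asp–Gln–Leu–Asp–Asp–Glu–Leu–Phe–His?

-4

Positive (K, R): Arg10, Arg12, Arg17 → +3.
Negative (D, E): Asp1, Glu11, Glu14, Asp18, Asp21, Asp22, Glu23 → −7.
Net charge = (+3) + (−7) = −4.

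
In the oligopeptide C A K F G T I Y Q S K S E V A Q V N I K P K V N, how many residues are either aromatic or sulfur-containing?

3

Aromatic: F, W, Y. Sulfur-containing: C, M.
Aromatic residues here: F4, Y8 (2).
Sulfur-containing residues here: C1 (1).
The two groups share no amino acid, so total = 2 + 1 = 3.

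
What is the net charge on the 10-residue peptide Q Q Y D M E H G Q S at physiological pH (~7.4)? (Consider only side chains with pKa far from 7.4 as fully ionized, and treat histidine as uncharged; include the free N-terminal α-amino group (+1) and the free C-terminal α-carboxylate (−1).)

Near pH 7.4, K and R contribute +1 each, D and E contribute −1 each, and every other side chain (His included, as stated) is uncharged.
Positive (K, R): none → +0.
Negative (D, E): D4, E6 → −2.
The N-terminus (+1) and C-terminus (−1) cancel.
Net charge = (+0) + (−2) = −2.

-2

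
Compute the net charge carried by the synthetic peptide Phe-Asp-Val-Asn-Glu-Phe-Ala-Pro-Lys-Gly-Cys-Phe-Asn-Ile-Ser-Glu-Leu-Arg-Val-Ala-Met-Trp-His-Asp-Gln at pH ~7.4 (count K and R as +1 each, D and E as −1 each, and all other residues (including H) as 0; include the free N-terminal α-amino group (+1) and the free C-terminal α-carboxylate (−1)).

Positive (K, R): Lys9, Arg18 → +2.
Negative (D, E): Asp2, Glu5, Glu16, Asp24 → −4.
The N-terminus (+1) and C-terminus (−1) cancel.
Net charge = (+2) + (−4) = −2.

-2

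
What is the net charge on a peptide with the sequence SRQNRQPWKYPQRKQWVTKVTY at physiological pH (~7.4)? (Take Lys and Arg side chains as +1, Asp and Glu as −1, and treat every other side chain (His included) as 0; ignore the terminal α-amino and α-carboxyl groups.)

Positive (K, R): R2, R5, K9, R13, K14, K19 → +6.
Negative (D, E): none → −0.
Net charge = (+6) + (−0) = +6.

+6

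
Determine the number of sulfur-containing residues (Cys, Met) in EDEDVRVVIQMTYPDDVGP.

1

Matching residues: M11.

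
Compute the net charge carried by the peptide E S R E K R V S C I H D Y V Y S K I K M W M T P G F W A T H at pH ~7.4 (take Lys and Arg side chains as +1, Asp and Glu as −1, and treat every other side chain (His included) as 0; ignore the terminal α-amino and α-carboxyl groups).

Positive (K, R): R3, K5, R6, K17, K19 → +5.
Negative (D, E): E1, E4, D12 → −3.
Net charge = (+5) + (−3) = +2.

+2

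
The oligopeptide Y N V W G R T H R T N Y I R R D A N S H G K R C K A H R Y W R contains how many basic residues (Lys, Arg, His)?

Matching residues: R6, H8, R9, R14, R15, H20, K22, R23, K25, H27, R28, R31.

12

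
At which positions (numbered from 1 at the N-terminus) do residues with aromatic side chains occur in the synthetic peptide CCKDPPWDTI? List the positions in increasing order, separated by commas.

7

F, W, and Y each carry an aromatic ring on the side chain.
Matching residues: W7.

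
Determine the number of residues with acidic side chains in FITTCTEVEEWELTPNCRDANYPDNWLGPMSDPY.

Only D (aspartate) and E (glutamate) carry a side-chain carboxylic acid.
Matching residues: E7, E9, E10, E12, D19, D24, D32.

7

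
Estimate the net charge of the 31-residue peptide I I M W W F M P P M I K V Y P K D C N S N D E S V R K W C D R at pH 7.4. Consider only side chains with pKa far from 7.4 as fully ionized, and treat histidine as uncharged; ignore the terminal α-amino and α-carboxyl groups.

At pH ~7.4 the Lys and Arg side chains are protonated (+1), the Asp and Glu side chains are deprotonated (−1), and with His taken as neutral all other side chains carry no charge.
Positive (K, R): K12, K16, R26, K27, R31 → +5.
Negative (D, E): D17, D22, E23, D30 → −4.
Net charge = (+5) + (−4) = +1.

+1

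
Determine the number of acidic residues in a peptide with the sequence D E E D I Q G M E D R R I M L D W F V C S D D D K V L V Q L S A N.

The acidic residues are Asp (D) and Glu (E), whose side chains end in a carboxylate group.
Matching residues: D1, E2, E3, D4, E9, D10, D16, D22, D23, D24.

10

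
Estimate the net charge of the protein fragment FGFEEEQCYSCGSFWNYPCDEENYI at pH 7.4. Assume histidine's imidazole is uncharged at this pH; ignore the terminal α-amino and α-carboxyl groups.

Near pH 7.4, K and R contribute +1 each, D and E contribute −1 each, and every other side chain (His included, as stated) is uncharged.
Positive (K, R): none → +0.
Negative (D, E): E4, E5, E6, D20, E21, E22 → −6.
Net charge = (+0) + (−6) = −6.

-6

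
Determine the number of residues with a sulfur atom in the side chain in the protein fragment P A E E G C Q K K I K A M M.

3

The sulfur-bearing residues are cysteine (–SH) and methionine (–S–CH₃).
Matching residues: C6, M13, M14.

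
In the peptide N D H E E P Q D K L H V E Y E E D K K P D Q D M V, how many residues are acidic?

The acidic residues are Asp (D) and Glu (E), whose side chains end in a carboxylate group.
Matching residues: D2, E4, E5, D8, E13, E15, E16, D17, D21, D23.

10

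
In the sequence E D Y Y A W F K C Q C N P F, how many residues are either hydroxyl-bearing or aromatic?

Hydroxyl-bearing: S, T, Y. Aromatic: F, W, Y.
Hydroxyl-bearing residues here: Y3, Y4 (2).
Aromatic residues here: Y3, Y4, W6, F7, F14 (5).
Y is in both groups, so the 2 Y residues must not be double-counted.
Total = 2 + 5 − 2 = 5.

5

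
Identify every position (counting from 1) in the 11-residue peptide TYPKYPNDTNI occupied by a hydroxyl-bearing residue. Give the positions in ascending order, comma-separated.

S, T, and Y are the three residues with a side-chain hydroxyl.
Matching residues: T1, Y2, Y5, T9.

1, 2, 5, 9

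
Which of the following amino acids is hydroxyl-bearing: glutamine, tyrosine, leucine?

tyrosine

Serine (S), threonine (T), and tyrosine (Y) each carry a hydroxyl group on the side chain.
Of the listed options, only tyrosine belongs to this group.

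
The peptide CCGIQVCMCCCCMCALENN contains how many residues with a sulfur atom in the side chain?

Cysteine (C, thiol) and methionine (M, thioether) are the two sulfur-containing amino acids.
Matching residues: C1, C2, C7, M8, C9, C10, C11, C12, M13, C14.

10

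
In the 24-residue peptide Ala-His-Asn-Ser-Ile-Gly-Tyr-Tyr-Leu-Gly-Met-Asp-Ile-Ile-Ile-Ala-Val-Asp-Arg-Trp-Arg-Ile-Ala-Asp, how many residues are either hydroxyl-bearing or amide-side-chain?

Hydroxyl-bearing: S, T, Y. Amide-side-chain: N, Q.
Hydroxyl-bearing residues here: Ser4, Tyr7, Tyr8 (3).
Amide-side-chain residues here: Asn3 (1).
The two groups share no amino acid, so total = 3 + 1 = 4.

4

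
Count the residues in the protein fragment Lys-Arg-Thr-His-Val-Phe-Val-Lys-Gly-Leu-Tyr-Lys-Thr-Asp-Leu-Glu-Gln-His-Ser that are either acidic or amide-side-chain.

Acidic: D, E. Amide-side-chain: N, Q.
Acidic residues here: Asp14, Glu16 (2).
Amide-side-chain residues here: Gln17 (1).
The two groups share no amino acid, so total = 2 + 1 = 3.

3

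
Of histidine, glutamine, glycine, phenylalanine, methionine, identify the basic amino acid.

histidine

K, R, and H are the three residues with basic side chains (ε-amine, guanidinium, and imidazole respectively).
Of the listed options, only histidine belongs to this group.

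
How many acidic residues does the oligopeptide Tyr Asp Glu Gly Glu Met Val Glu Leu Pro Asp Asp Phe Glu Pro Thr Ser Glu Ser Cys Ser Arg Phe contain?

8

The acidic residues are Asp (D) and Glu (E), whose side chains end in a carboxylate group.
Matching residues: Asp2, Glu3, Glu5, Glu8, Asp11, Asp12, Glu14, Glu18.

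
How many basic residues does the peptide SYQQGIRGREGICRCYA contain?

Lysine (K), arginine (R), and histidine (H) have basic, nitrogen-containing side chains.
Matching residues: R7, R9, R14.

3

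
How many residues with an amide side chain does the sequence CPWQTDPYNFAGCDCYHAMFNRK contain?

3

The amide-side-chain residues are Asn (N) and Gln (Q).
Matching residues: Q4, N9, N21.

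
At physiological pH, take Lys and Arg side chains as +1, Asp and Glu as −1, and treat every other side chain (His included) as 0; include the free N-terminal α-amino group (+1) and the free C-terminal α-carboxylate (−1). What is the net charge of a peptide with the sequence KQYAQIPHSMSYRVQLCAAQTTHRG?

+3

Positive (K, R): K1, R13, R24 → +3.
Negative (D, E): none → −0.
The N-terminus (+1) and C-terminus (−1) cancel.
Net charge = (+3) + (−0) = +3.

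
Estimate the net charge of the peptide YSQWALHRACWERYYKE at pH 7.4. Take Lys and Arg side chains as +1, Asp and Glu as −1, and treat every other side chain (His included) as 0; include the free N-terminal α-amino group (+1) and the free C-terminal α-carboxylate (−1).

Positive (K, R): R8, R13, K16 → +3.
Negative (D, E): E12, E17 → −2.
The N-terminus (+1) and C-terminus (−1) cancel.
Net charge = (+3) + (−2) = +1.

+1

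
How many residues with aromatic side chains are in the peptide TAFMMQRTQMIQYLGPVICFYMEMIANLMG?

4

F, W, and Y each carry an aromatic ring on the side chain.
Matching residues: F3, Y13, F20, Y21.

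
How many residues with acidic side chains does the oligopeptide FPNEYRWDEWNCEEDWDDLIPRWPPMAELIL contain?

9

Only D (aspartate) and E (glutamate) carry a side-chain carboxylic acid.
Matching residues: E4, D8, E9, E13, E14, D15, D17, D18, E28.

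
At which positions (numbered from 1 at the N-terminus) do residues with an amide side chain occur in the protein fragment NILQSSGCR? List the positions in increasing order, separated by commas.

The amide-side-chain residues are Asn (N) and Gln (Q).
Matching residues: N1, Q4.

1, 4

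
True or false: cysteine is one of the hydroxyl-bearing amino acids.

False

The –OH-bearing residues are Ser, Thr (aliphatic alcohols), and Tyr (phenol).
Cysteine is not in this group.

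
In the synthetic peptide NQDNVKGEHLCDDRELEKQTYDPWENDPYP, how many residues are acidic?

Only D (aspartate) and E (glutamate) carry a side-chain carboxylic acid.
Matching residues: D3, E8, D12, D13, E15, E17, D22, E25, D27.

9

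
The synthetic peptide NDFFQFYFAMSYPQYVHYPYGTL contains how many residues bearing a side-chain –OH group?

7

S, T, and Y are the three residues with a side-chain hydroxyl.
Matching residues: Y7, S11, Y12, Y15, Y18, Y20, T22.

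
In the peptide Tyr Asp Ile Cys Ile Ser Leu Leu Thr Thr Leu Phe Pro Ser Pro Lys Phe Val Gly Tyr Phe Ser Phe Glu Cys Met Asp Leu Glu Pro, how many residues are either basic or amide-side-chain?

Basic: H, K, R. Amide-side-chain: N, Q.
Basic residues here: Lys16 (1).
Amide-side-chain residues here: none (0).
The two groups share no amino acid, so total = 1 + 0 = 1.

1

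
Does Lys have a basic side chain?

Lysine (K), arginine (R), and histidine (H) have basic, nitrogen-containing side chains.
Lysine is in this group.

Yes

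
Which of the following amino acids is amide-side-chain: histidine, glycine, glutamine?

glutamine

Asparagine (N) and glutamine (Q) have uncharged amide side chains.
Of the listed options, only glutamine belongs to this group.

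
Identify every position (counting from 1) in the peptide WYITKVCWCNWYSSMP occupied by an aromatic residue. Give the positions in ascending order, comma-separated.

1, 2, 8, 11, 12

Phenylalanine (F), tryptophan (W), and tyrosine (Y) have aromatic ring side chains.
Matching residues: W1, Y2, W8, W11, Y12.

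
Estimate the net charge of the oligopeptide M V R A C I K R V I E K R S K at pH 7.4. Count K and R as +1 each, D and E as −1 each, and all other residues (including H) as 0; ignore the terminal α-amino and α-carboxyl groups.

Positive (K, R): R3, K7, R8, K12, R13, K15 → +6.
Negative (D, E): E11 → −1.
Net charge = (+6) + (−1) = +5.

+5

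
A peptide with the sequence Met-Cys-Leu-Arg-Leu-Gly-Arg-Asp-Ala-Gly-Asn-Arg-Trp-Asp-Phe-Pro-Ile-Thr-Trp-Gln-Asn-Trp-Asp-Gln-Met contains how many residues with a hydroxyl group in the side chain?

1

Serine (S), threonine (T), and tyrosine (Y) each carry a hydroxyl group on the side chain.
Matching residues: Thr18.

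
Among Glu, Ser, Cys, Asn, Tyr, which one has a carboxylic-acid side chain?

Glu

Aspartate (D) and glutamate (E) have carboxylic-acid side chains and are the acidic amino acids.
Of the listed options, only Glu belongs to this group.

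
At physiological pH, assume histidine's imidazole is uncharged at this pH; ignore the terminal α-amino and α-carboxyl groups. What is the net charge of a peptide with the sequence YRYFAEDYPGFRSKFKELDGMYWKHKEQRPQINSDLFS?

At pH ~7.4 the Lys and Arg side chains are protonated (+1), the Asp and Glu side chains are deprotonated (−1), and with His taken as neutral all other side chains carry no charge.
Positive (K, R): R2, R12, K14, K16, K24, K26, R29 → +7.
Negative (D, E): E6, D7, E17, D19, E27, D35 → −6.
Net charge = (+7) + (−6) = +1.

+1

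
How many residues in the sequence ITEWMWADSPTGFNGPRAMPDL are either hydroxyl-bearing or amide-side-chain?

Hydroxyl-bearing: S, T, Y. Amide-side-chain: N, Q.
Hydroxyl-bearing residues here: T2, S9, T11 (3).
Amide-side-chain residues here: N14 (1).
The two groups share no amino acid, so total = 3 + 1 = 4.

4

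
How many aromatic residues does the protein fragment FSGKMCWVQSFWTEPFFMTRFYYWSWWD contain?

12

Phenylalanine (F), tryptophan (W), and tyrosine (Y) have aromatic ring side chains.
Matching residues: F1, W7, F11, W12, F16, F17, F21, Y22, Y23, W24, W26, W27.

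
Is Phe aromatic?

Yes

The aromatic amino acids are Phe (F, benzyl), Trp (W, indole), and Tyr (Y, phenol).
Phenylalanine is in this group.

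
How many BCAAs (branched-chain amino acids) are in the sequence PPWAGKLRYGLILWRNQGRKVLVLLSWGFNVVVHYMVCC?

V, L, and I make up the branched-chain aliphatic group.
Matching residues: L7, L11, I12, L13, V21, L22, V23, L24, L25, V31, V32, V33, V37.

13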